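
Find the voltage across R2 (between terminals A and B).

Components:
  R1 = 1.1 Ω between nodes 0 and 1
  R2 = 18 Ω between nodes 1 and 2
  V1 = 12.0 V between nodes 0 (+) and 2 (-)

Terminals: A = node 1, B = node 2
R1 and R2 are in series across V1 (node 0 → node 1 → node 2), and the output A–B is taken across R2, so this is a voltage divider.
Series current: I = V1/(R1 + R2) = 12/(1.1 + 18) = 12/19.1 = 0.6283 A
V_R2 = I × R2 = V1 × R2/(R1 + R2) = 12 × 18/19.1 = 11.31 V

Final answer: 11.31 V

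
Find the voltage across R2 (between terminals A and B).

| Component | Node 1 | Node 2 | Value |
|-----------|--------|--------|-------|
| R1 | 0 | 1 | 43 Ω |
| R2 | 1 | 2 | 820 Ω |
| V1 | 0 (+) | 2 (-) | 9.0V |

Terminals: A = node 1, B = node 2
R1 and R2 are in series across V1 (node 0 → node 1 → node 2), and the output A–B is taken across R2, so this is a voltage divider.
Series current: I = V1/(R1 + R2) = 9/(43 + 820) = 9/863 = 0.01043 A
V_R2 = I × R2 = V1 × R2/(R1 + R2) = 9 × 820/863 = 8.552 V

Final answer: 8.552 V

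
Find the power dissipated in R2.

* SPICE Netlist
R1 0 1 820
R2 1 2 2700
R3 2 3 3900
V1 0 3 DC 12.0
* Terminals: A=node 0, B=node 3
Nodal analysis, taking node 3 as the 0 V reference.
Source V1 fixes V_0 = 12 V.
KCL at each unknown node (sum of currents leaving = 0; resistances in Ω):
  Node 1: (V_1 - 12)/820 + (V_1 - V_2)/2700 = 0
  Node 2: (V_2 - V_1)/2700 + (V_2 - 0)/3900 = 0
Collecting terms (coefficients in siemens):
  0.00159·V_1 - 0.0003704·V_2 = 0.01463
  0.0006268·V_2 - 0.0003704·V_1 = 0
Determinant D = (0.00159)(0.0006268) - (-0.0003704)(-0.0003704) = 0.0000008593
V_1 = [(0.01463)(0.0006268) - (-0.0003704)(0)]/D = 10.67 V
V_2 = [(0.00159)(0) - (0.01463)(-0.0003704)]/D = 6.307 V
I_R2 = (V_1 - V_2)/R2 = (10.67 - 6.307)/2700 = 0.001617 A
P_R2 = I_R2² × R2 = (0.001617)² × 2700 = 0.007062 W

Final answer: 0.007062 W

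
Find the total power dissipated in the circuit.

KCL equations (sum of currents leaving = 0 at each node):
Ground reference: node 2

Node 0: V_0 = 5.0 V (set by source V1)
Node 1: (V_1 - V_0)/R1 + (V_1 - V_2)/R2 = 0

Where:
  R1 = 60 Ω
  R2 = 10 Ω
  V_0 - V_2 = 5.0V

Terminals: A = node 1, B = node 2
Nodal analysis, taking node 2 as the 0 V reference.
Source V1 fixes V_0 = 5 V.
KCL at each unknown node (sum of currents leaving = 0; resistances in Ω):
  Node 1: (V_1 - 5)/60 + (V_1 - 0)/10 = 0
Collecting terms: 0.1167 × V_1 = 0.08333  =>  V_1 = 0.7143 V
Power in each resistor, P = (ΔV)²/R:
  P_R1 = (5 - 0.7143)²/60 = 0.3061 W
  P_R2 = (0.7143 - 0)²/10 = 0.05102 W
P_total = P_R1 + P_R2 = 0.3571 W

Final answer: 0.3571 W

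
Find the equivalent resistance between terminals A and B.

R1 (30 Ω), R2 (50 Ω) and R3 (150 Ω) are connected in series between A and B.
Reduce the network between node 0 (A) and node 3 (B) by series/parallel combination:
  Rs1 = R1 + R2 (series, joined only at node 1) = 30 + 50 = 80 Ω
  Rs2 = R3 + Rs1 (series, joined only at node 2) = 150 + 80 = 230 Ω
R_eq = 230 Ω

Final answer: 230 Ω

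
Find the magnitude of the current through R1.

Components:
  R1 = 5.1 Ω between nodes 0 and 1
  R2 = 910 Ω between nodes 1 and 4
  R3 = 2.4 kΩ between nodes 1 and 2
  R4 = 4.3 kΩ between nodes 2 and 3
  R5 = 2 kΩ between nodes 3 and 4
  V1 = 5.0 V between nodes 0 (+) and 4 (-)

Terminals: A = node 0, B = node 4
Nodal analysis, taking node 4 as the 0 V reference.
Source V1 fixes V_0 = 5 V.
KCL at each unknown node (sum of currents leaving = 0; resistances in Ω):
  Node 1: (V_1 - 5)/5.1 + (V_1 - 0)/910 + (V_1 - V_2)/2400 = 0
  Node 2: (V_2 - V_1)/2400 + (V_2 - V_3)/4300 = 0
  Node 3: (V_3 - V_2)/4300 + (V_3 - 0)/2000 = 0
Collecting terms (coefficients in siemens):
  0.1976·V_1 - 0.0004167·V_2 = 0.9804
  0.0006492·V_2 - 0.0004167·V_1 - 0.0002326·V_3 = 0
  0.0007326·V_3 - 0.0002326·V_2 = 0
Solving these 3 simultaneous equations (Gaussian elimination) gives:
  V_1 = 4.969 V, V_2 = 3.598 V, V_3 = 1.142 V
I_R1 = (V_0 - V_1)/R1 = (5 - 4.969)/5.1 = 0.006032 A
|I_R1| = 0.006032 A

Final answer: |I_R1| = 0.006032 A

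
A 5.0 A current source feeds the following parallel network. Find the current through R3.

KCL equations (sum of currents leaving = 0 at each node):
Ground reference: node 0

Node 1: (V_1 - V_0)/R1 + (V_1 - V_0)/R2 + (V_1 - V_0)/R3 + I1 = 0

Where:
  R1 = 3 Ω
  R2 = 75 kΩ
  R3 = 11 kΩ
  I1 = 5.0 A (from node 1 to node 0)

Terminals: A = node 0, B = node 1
All resistors sit directly between nodes 0 and 1, so they are in parallel and share one voltage V; the full source current 5 A splits among them.
1/R_par = 1/3 + 1/75000 + 1/11000 = 0.3334 S  =>  R_par = 2.999 Ω
V = I × R_par = 5 × 2.999 = 15 V
I_R3 = V/R3 = 15/11000 = 0.001363 A

Final answer: 0.001363 A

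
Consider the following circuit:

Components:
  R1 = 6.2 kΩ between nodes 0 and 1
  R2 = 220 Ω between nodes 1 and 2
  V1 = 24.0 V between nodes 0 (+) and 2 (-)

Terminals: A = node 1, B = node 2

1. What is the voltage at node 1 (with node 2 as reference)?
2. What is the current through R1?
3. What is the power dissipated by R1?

Nodal analysis, taking node 2 as the 0 V reference.
Source V1 fixes V_0 = 24 V.
KCL at each unknown node (sum of currents leaving = 0; resistances in Ω):
  Node 1: (V_1 - 24)/6200 + (V_1 - 0)/220 = 0
Collecting terms: 0.004707 × V_1 = 0.003871  =>  V_1 = 0.8224 V
Part 1:
  Read off the nodal solution: V_1 = 0.8224 V
Part 2:
  I_R1 = (V_0 - V_1)/R1 = (24 - 0.8224)/6200 = 0.003738 A
  Magnitude: I_R1 = 0.003738 A
Part 3:
  I_R1 = (V_0 - V_1)/R1 = (24 - 0.8224)/6200 = 0.003738 A
  P_R1 = I_R1² × R1 = (0.003738)² × 6200 = 0.08665 W

Final answers:
1. V_1 = 0.8224 V
2. I_R1 = 0.003738 A
3. P_R1 = 0.08665 W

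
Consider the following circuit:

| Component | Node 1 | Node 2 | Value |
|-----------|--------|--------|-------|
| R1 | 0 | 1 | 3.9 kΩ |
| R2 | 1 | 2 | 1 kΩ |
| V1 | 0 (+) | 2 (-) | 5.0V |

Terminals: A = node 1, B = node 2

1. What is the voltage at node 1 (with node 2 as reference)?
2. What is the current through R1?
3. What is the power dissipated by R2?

Nodal analysis, taking node 2 as the 0 V reference.
Source V1 fixes V_0 = 5 V.
KCL at each unknown node (sum of currents leaving = 0; resistances in Ω):
  Node 1: (V_1 - 5)/3900 + (V_1 - 0)/1000 = 0
Collecting terms: 0.001256 × V_1 = 0.001282  =>  V_1 = 1.02 V
Part 1:
  Read off the nodal solution: V_1 = 1.02 V
Part 2:
  I_R1 = (V_0 - V_1)/R1 = (5 - 1.02)/3900 = 0.00102 A
  Magnitude: I_R1 = 0.00102 A
Part 3:
  I_R2 = (V_1 - V_2)/R2 = (1.02 - 0)/1000 = 0.00102 A
  P_R2 = I_R2² × R2 = (0.00102)² × 1000 = 0.001041 W

Final answers:
1. V_1 = 1.02 V
2. I_R1 = 0.00102 A
3. P_R2 = 0.001041 W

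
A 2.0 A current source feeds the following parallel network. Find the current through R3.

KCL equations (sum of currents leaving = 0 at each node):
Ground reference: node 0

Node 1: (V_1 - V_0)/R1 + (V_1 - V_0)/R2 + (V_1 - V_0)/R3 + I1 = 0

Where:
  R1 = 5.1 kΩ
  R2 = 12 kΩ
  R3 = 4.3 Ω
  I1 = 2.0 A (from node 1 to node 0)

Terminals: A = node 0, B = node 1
All resistors sit directly between nodes 0 and 1, so they are in parallel and share one voltage V; the full source current 2 A splits among them.
1/R_par = 1/5100 + 1/12000 + 1/4.3 = 0.2328 S  =>  R_par = 4.295 Ω
V = I × R_par = 2 × 4.295 = 8.59 V
I_R3 = V/R3 = 8.59/4.3 = 1.998 A

Final answer: 1.998 A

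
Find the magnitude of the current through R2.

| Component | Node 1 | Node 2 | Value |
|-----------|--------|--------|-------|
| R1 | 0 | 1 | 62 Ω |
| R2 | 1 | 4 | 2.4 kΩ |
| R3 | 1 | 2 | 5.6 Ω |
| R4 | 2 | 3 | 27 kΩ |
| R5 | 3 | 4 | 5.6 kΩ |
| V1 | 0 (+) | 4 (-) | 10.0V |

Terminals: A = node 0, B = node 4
Nodal analysis, taking node 4 as the 0 V reference.
Source V1 fixes V_0 = 10 V.
KCL at each unknown node (sum of currents leaving = 0; resistances in Ω):
  Node 1: (V_1 - 10)/62 + (V_1 - 0)/2400 + (V_1 - V_2)/5.6 = 0
  Node 2: (V_2 - V_1)/5.6 + (V_2 - V_3)/27000 = 0
  Node 3: (V_3 - V_2)/27000 + (V_3 - 0)/5600 = 0
Collecting terms (coefficients in siemens):
  0.1951·V_1 - 0.1786·V_2 = 0.1613
  0.1786·V_2 - 0.1786·V_1 - 0.00003704·V_3 = 0
  0.0002156·V_3 - 0.00003704·V_2 = 0
Solving these 3 simultaneous equations (Gaussian elimination) gives:
  V_1 = 9.73 V, V_2 = 9.728 V, V_3 = 1.671 V
I_R2 = (V_1 - V_4)/R2 = (9.73 - 0)/2400 = 0.004054 A
|I_R2| = 0.004054 A

Final answer: |I_R2| = 0.004054 A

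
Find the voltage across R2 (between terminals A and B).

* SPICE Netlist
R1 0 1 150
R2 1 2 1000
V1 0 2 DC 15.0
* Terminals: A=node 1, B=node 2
R1 and R2 are in series across V1 (node 0 → node 1 → node 2), and the output A–B is taken across R2, so this is a voltage divider.
Series current: I = V1/(R1 + R2) = 15/(150 + 1000) = 15/1150 = 0.01304 A
V_R2 = I × R2 = V1 × R2/(R1 + R2) = 15 × 1000/1150 = 13.04 V

Final answer: 13.04 V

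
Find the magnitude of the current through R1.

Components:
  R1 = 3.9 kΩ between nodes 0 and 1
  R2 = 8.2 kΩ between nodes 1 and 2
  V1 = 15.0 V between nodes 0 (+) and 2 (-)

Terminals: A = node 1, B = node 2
Nodal analysis, taking node 2 as the 0 V reference.
Source V1 fixes V_0 = 15 V.
KCL at each unknown node (sum of currents leaving = 0; resistances in Ω):
  Node 1: (V_1 - 15)/3900 + (V_1 - 0)/8200 = 0
Collecting terms: 0.0003784 × V_1 = 0.003846  =>  V_1 = 10.17 V
I_R1 = (V_0 - V_1)/R1 = (15 - 10.17)/3900 = 0.00124 A
|I_R1| = 0.00124 A

Final answer: |I_R1| = 0.00124 A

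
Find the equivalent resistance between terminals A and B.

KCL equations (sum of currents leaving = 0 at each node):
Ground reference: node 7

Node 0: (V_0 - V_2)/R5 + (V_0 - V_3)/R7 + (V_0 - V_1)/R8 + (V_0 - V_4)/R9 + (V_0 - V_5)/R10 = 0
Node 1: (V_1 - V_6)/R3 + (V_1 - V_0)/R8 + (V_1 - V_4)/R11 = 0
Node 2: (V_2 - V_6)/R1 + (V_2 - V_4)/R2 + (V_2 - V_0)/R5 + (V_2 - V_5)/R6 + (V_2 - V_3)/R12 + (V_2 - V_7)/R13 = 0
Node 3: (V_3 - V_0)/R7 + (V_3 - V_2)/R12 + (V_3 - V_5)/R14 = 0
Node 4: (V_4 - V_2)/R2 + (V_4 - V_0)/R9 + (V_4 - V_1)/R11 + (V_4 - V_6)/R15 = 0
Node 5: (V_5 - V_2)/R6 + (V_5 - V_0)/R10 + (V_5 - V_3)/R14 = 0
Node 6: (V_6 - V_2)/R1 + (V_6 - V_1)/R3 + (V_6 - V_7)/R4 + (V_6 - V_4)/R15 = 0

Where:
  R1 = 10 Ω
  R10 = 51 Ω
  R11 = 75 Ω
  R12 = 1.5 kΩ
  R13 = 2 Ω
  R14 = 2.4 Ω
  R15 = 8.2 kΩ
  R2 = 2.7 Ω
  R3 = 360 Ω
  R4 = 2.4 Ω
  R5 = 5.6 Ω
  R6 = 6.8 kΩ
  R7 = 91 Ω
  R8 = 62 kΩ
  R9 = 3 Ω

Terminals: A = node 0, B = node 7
The network is not a plain series/parallel combination. Inject a 1 A test current into terminal A (node 0) and return it from terminal B (node 7); then R_eq = V_A / (1 A).
Nodal analysis, taking node 7 as the 0 V reference.
Current source I_test pushes 1 A into node 0 and draws it out of node 7.
KCL at each unknown node (sum of currents leaving = 0; resistances in Ω):
  Node 0: (V_0 - V_2)/5.6 + (V_0 - V_3)/91 + (V_0 - V_1)/62000 + (V_0 - V_4)/3 + (V_0 - V_5)/51 - 1 = 0
  Node 1: (V_1 - V_0)/62000 + (V_1 - V_6)/360 + (V_1 - V_4)/75 = 0
  Node 2: (V_2 - V_0)/5.6 + (V_2 - V_6)/10 + (V_2 - V_4)/2.7 + (V_2 - V_5)/6800 + (V_2 - V_3)/1500 + (V_2 - 0)/2 = 0
  Node 3: (V_3 - V_0)/91 + (V_3 - V_2)/1500 + (V_3 - V_5)/2.4 = 0
  Node 4: (V_4 - V_0)/3 + (V_4 - V_1)/75 + (V_4 - V_2)/2.7 + (V_4 - V_6)/8200 = 0
  Node 5: (V_5 - V_0)/51 + (V_5 - V_2)/6800 + (V_5 - V_3)/2.4 = 0
  Node 6: (V_6 - V_1)/360 + (V_6 - V_2)/10 + (V_6 - V_4)/8200 + (V_6 - 0)/2.4 = 0
Collecting terms (coefficients in siemens):
  0.5425·V_0 - 0.00001613·V_1 - 0.1786·V_2 - 0.01099·V_3 - 0.3333·V_4 - 0.01961·V_5 = 1
  0.01613·V_1 - 0.00001613·V_0 - 0.01333·V_4 - 0.002778·V_6 = 0
  1.15·V_2 - 0.1786·V_0 - 0.0006667·V_3 - 0.3704·V_4 - 0.0001471·V_5 - 0.1·V_6 = 0
  0.4283·V_3 - 0.01099·V_0 - 0.0006667·V_2 - 0.4167·V_5 = 0
  0.7172·V_4 - 0.3333·V_0 - 0.01333·V_1 - 0.3704·V_2 - 0.000122·V_6 = 0
  0.4364·V_5 - 0.01961·V_0 - 0.0001471·V_2 - 0.4167·V_3 = 0
  0.5196·V_6 - 0.002778·V_1 - 0.1·V_2 - 0.000122·V_4 = 0
Solving these 7 simultaneous equations (Gaussian elimination) gives:
  V_0 = 4.523 V, V_1 = 2.573 V, V_2 = 1.713 V, V_3 = 4.449 V
  V_4 = 3.035 V, V_5 = 4.451 V, V_6 = 0.3442 V
R_eq = V_0 / 1 A = 4.523 Ω

Final answer: 4.523 Ω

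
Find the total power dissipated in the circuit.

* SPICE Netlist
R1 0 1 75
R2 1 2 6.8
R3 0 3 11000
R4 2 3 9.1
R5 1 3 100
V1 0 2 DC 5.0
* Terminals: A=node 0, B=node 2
Nodal analysis, taking node 2 as the 0 V reference.
Source V1 fixes V_0 = 5 V.
KCL at each unknown node (sum of currents leaving = 0; resistances in Ω):
  Node 1: (V_1 - 5)/75 + (V_1 - 0)/6.8 + (V_1 - V_3)/100 = 0
  Node 3: (V_3 - 5)/11000 + (V_3 - 0)/9.1 + (V_3 - V_1)/100 = 0
Collecting terms (coefficients in siemens):
  0.1704·V_1 - 0.01·V_3 = 0.06667
  0.12·V_3 - 0.01·V_1 = 0.0004545
Determinant D = (0.1704)(0.12) - (-0.01)(-0.01) = 0.02034
V_1 = [(0.06667)(0.12) - (-0.01)(0.0004545)]/D = 0.3934 V
V_3 = [(0.1704)(0.0004545) - (0.06667)(-0.01)]/D = 0.03658 V
Power in each resistor, P = (ΔV)²/R:
  P_R1 = (5 - 0.3934)²/75 = 0.2829 W
  P_R2 = (0.3934 - 0)²/6.8 = 0.02276 W
  P_R3 = (5 - 0.03658)²/11000 = 0.00224 W
  P_R4 = (0 - 0.03658)²/9.1 = 0.000147 W
  P_R5 = (0.3934 - 0.03658)²/100 = 0.001273 W
P_total = P_R1 + P_R2 + P_R3 + P_R4 + P_R5 = 0.3094 W

Final answer: 0.3094 W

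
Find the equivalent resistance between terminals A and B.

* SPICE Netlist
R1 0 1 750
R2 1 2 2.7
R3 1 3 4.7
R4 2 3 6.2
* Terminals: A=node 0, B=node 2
Reduce the network between node 0 (A) and node 2 (B) by series/parallel combination:
  Rs1 = R3 + R4 (series, joined only at node 3) = 4.7 + 6.2 = 10.9 Ω
  Rp1 = R2 ‖ Rs1 (parallel, both between nodes 1 and 2) = 1/(1/2.7 + 1/10.9) = 2.164 Ω
  Rs2 = R1 + Rp1 (series, joined only at node 1) = 750 + 2.164 = 752.2 Ω
R_eq = 752.2 Ω

Final answer: 752.2 Ω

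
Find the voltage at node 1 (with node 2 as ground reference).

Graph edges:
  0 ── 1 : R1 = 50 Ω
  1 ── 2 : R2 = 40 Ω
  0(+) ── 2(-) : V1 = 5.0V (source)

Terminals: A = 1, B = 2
Nodal analysis, taking node 2 as the 0 V reference.
Source V1 fixes V_0 = 5 V.
KCL at each unknown node (sum of currents leaving = 0; resistances in Ω):
  Node 1: (V_1 - 5)/50 + (V_1 - 0)/40 = 0
Collecting terms: 0.045 × V_1 = 0.1  =>  V_1 = 2.222 V
The requested potential is V_1 = 2.222 V.

Final answer: V_1 = 2.222 V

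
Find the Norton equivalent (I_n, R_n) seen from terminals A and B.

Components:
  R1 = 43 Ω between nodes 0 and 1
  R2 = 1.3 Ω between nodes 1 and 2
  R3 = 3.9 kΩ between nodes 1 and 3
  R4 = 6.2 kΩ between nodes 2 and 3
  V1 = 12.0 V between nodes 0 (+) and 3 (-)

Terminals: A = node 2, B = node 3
Find the Thévenin equivalent first; then I_n = V_th/R_th and R_n = R_th.
Step 1 — V_th is the open-circuit voltage V_A - V_B (nothing connected across the terminals).
Nodal analysis, taking node 3 as the 0 V reference.
Source V1 fixes V_0 = 12 V.
KCL at each unknown node (sum of currents leaving = 0; resistances in Ω):
  Node 1: (V_1 - 12)/43 + (V_1 - V_2)/1.3 + (V_1 - 0)/3900 = 0
  Node 2: (V_2 - V_1)/1.3 + (V_2 - 0)/6200 = 0
Collecting terms (coefficients in siemens):
  0.7927·V_1 - 0.7692·V_2 = 0.2791
  0.7694·V_2 - 0.7692·V_1 = 0
Determinant D = (0.7927)(0.7694) - (-0.7692)(-0.7692) = 0.01821
V_1 = [(0.2791)(0.7694) - (-0.7692)(0)]/D = 11.79 V
V_2 = [(0.7927)(0) - (0.2791)(-0.7692)]/D = 11.79 V
V_th = V_2 - V_3 = 11.79 - 0 = 11.79 V
Step 2 — R_th: zero the source — replace V1 by a short circuit (node 3 merges into node 0) — and find the resistance seen between A (node 2) and B (node 0).
Reduce the network between node 2 (A) and node 0 (B) by series/parallel combination:
  Rp1 = R1 ‖ R3 (parallel, both between nodes 0 and 1) = 1/(1/43 + 1/3900) = 42.53 Ω
  Rs1 = R2 + Rp1 (series, joined only at node 1) = 1.3 + 42.53 = 43.83 Ω
  Rp2 = R4 ‖ Rs1 (parallel, both between nodes 0 and 2) = 1/(1/6200 + 1/43.83) = 43.52 Ω
R_th = 43.52 Ω
I_n = V_th/R_th = 11.79/43.52 = 0.2708 A, and R_n = R_th = 43.52 Ω

Final answer: I_n = 0.2708 A, R_n = 43.52 Ω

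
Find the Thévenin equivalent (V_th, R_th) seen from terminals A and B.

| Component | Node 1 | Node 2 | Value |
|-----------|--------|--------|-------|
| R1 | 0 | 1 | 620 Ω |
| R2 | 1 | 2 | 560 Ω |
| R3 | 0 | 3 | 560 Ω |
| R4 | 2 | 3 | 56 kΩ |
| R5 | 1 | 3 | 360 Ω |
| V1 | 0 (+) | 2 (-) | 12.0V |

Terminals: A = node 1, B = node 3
Step 1 — V_th is the open-circuit voltage V_A - V_B (nothing connected across the terminals).
Nodal analysis, taking node 2 as the 0 V reference.
Source V1 fixes V_0 = 12 V.
KCL at each unknown node (sum of currents leaving = 0; resistances in Ω):
  Node 1: (V_1 - 12)/620 + (V_1 - 0)/560 + (V_1 - V_3)/360 = 0
  Node 3: (V_3 - 12)/560 + (V_3 - 0)/56000 + (V_3 - V_1)/360 = 0
Collecting terms (coefficients in siemens):
  0.006176·V_1 - 0.002778·V_3 = 0.01935
  0.004581·V_3 - 0.002778·V_1 = 0.02143
Determinant D = (0.006176)(0.004581) - (-0.002778)(-0.002778) = 0.00002058
V_1 = [(0.01935)(0.004581) - (-0.002778)(0.02143)]/D = 7.201 V
V_3 = [(0.006176)(0.02143) - (0.01935)(-0.002778)]/D = 9.043 V
V_th = V_1 - V_3 = 7.201 - 9.043 = -1.843 V
Step 2 — R_th: zero the source — replace V1 by a short circuit (node 2 merges into node 0) — and find the resistance seen between A (node 1) and B (node 3).
Reduce the network between node 1 (A) and node 3 (B) by series/parallel combination:
  Rp1 = R1 ‖ R2 (parallel, both between nodes 0 and 1) = 1/(1/620 + 1/560) = 294.2 Ω
  Rp2 = R3 ‖ R4 (parallel, both between nodes 0 and 3) = 1/(1/560 + 1/56000) = 554.5 Ω
  Rs1 = Rp1 + Rp2 (series, joined only at node 0) = 294.2 + 554.5 = 848.7 Ω
  Rp3 = R5 ‖ Rs1 (parallel, both between nodes 1 and 3) = 1/(1/360 + 1/848.7) = 252.8 Ω
R_th = 252.8 Ω

Final answer: V_th = -1.843 V, R_th = 252.8 Ω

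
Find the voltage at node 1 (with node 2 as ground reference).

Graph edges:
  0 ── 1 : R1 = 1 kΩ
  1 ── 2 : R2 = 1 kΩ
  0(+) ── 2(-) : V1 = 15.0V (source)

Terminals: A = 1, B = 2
Nodal analysis, taking node 2 as the 0 V reference.
Source V1 fixes V_0 = 15 V.
KCL at each unknown node (sum of currents leaving = 0; resistances in Ω):
  Node 1: (V_1 - 15)/1000 + (V_1 - 0)/1000 = 0
Collecting terms: 0.002 × V_1 = 0.015  =>  V_1 = 7.5 V
The requested potential is V_1 = 7.5 V.

Final answer: V_1 = 7.5 V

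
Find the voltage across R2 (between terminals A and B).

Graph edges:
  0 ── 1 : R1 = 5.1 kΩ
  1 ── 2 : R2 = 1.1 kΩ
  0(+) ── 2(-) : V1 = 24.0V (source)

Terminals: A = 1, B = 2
R1 and R2 are in series across V1 (node 0 → node 1 → node 2), and the output A–B is taken across R2, so this is a voltage divider.
Series current: I = V1/(R1 + R2) = 24/(5100 + 1100) = 24/6200 = 0.003871 A
V_R2 = I × R2 = V1 × R2/(R1 + R2) = 24 × 1100/6200 = 4.258 V

Final answer: 4.258 V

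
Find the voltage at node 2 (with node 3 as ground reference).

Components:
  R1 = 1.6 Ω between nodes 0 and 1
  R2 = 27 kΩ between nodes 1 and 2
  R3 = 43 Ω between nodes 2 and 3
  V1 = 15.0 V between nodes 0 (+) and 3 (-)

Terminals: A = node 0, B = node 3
Nodal analysis, taking node 3 as the 0 V reference.
Source V1 fixes V_0 = 15 V.
KCL at each unknown node (sum of currents leaving = 0; resistances in Ω):
  Node 1: (V_1 - 15)/1.6 + (V_1 - V_2)/27000 = 0
  Node 2: (V_2 - V_1)/27000 + (V_2 - 0)/43 = 0
Collecting terms (coefficients in siemens):
  0.625·V_1 - 0.00003704·V_2 = 9.375
  0.02329·V_2 - 0.00003704·V_1 = 0
Determinant D = (0.625)(0.02329) - (-0.00003704)(-0.00003704) = 0.01456
V_1 = [(9.375)(0.02329) - (-0.00003704)(0)]/D = 15 V
V_2 = [(0.625)(0) - (9.375)(-0.00003704)]/D = 0.02385 V
The requested potential is V_2 = 0.02385 V.

Final answer: V_2 = 0.02385 V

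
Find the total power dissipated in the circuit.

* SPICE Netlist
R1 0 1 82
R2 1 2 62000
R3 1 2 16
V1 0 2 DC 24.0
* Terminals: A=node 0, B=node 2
Nodal analysis, taking node 2 as the 0 V reference.
Source V1 fixes V_0 = 24 V.
KCL at each unknown node (sum of currents leaving = 0; resistances in Ω):
  Node 1: (V_1 - 24)/82 + (V_1 - 0)/62000 + (V_1 - 0)/16 = 0
Collecting terms: 0.07471 × V_1 = 0.2927  =>  V_1 = 3.918 V
Power in each resistor, P = (ΔV)²/R:
  P_R1 = (24 - 3.918)²/82 = 4.918 W
  P_R2 = (3.918 - 0)²/62000 = 0.0002475 W
  P_R3 = (3.918 - 0)²/16 = 0.9592 W
P_total = P_R1 + P_R2 + P_R3 = 5.878 W

Final answer: 5.878 W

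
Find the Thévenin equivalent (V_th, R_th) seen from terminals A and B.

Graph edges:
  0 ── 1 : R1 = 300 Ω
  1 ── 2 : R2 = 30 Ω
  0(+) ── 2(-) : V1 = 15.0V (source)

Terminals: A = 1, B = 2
Step 1 — V_th is the open-circuit voltage V_A - V_B (nothing connected across the terminals).
Nodal analysis, taking node 2 as the 0 V reference.
Source V1 fixes V_0 = 15 V.
KCL at each unknown node (sum of currents leaving = 0; resistances in Ω):
  Node 1: (V_1 - 15)/300 + (V_1 - 0)/30 = 0
Collecting terms: 0.03667 × V_1 = 0.05  =>  V_1 = 1.364 V
V_th = V_1 - V_2 = 1.364 - 0 = 1.364 V
Step 2 — R_th: zero the source — replace V1 by a short circuit (node 2 merges into node 0) — and find the resistance seen between A (node 1) and B (node 0).
Reduce the network between node 1 (A) and node 0 (B) by series/parallel combination:
  Rp1 = R1 ‖ R2 (parallel, both between nodes 0 and 1) = 1/(1/300 + 1/30) = 27.27 Ω
R_th = 27.27 Ω

Final answer: V_th = 1.364 V, R_th = 27.27 Ω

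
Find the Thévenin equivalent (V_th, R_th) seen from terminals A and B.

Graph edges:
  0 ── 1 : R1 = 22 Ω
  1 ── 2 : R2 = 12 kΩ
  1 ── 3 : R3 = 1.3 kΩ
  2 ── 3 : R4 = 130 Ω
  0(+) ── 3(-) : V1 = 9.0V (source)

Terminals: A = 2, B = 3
Step 1 — V_th is the open-circuit voltage V_A - V_B (nothing connected across the terminals).
Nodal analysis, taking node 3 as the 0 V reference.
Source V1 fixes V_0 = 9 V.
KCL at each unknown node (sum of currents leaving = 0; resistances in Ω):
  Node 1: (V_1 - 9)/22 + (V_1 - V_2)/12000 + (V_1 - 0)/1300 = 0
  Node 2: (V_2 - V_1)/12000 + (V_2 - 0)/130 = 0
Collecting terms (coefficients in siemens):
  0.04631·V_1 - 0.00008333·V_2 = 0.4091
  0.007776·V_2 - 0.00008333·V_1 = 0
Determinant D = (0.04631)(0.007776) - (-0.00008333)(-0.00008333) = 0.0003601
V_1 = [(0.4091)(0.007776) - (-0.00008333)(0)]/D = 8.834 V
V_2 = [(0.04631)(0) - (0.4091)(-0.00008333)]/D = 0.09468 V
V_th = V_2 - V_3 = 0.09468 - 0 = 0.09468 V
Step 2 — R_th: zero the source — replace V1 by a short circuit (node 3 merges into node 0) — and find the resistance seen between A (node 2) and B (node 0).
Reduce the network between node 2 (A) and node 0 (B) by series/parallel combination:
  Rp1 = R1 ‖ R3 (parallel, both between nodes 0 and 1) = 1/(1/22 + 1/1300) = 21.63 Ω
  Rs1 = R2 + Rp1 (series, joined only at node 1) = 12000 + 21.63 = 12020 Ω
  Rp2 = R4 ‖ Rs1 (parallel, both between nodes 0 and 2) = 1/(1/130 + 1/12020) = 128.6 Ω
R_th = 128.6 Ω

Final answer: V_th = 0.09468 V, R_th = 128.6 Ω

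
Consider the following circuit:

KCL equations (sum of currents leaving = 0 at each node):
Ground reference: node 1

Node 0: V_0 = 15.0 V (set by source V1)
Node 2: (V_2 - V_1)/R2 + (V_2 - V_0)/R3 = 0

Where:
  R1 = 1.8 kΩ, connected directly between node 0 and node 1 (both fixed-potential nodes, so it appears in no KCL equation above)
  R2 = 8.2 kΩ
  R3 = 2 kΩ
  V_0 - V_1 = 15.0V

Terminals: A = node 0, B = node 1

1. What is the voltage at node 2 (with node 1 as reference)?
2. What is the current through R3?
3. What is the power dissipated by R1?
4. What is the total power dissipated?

Nodal analysis, taking node 1 as the 0 V reference.
Source V1 fixes V_0 = 15 V.
KCL at each unknown node (sum of currents leaving = 0; resistances in Ω):
  Node 2: (V_2 - 0)/8200 + (V_2 - 15)/2000 = 0
Collecting terms: 0.000622 × V_2 = 0.0075  =>  V_2 = 12.06 V
Part 1:
  Read off the nodal solution: V_2 = 12.06 V
Part 2:
  I_R3 = (V_0 - V_2)/R3 = (15 - 12.06)/2000 = 0.001471 A
  Magnitude: I_R3 = 0.001471 A
Part 3:
  I_R1 = (V_0 - V_1)/R1 = (15 - 0)/1800 = 0.008333 A
  P_R1 = I_R1² × R1 = (0.008333)² × 1800 = 0.125 W
Part 4:
  Power in each resistor, P = (ΔV)²/R:
    P_R1 = (15 - 0)²/1800 = 0.125 W
    P_R2 = (0 - 12.06)²/8200 = 0.01773 W
    P_R3 = (15 - 12.06)²/2000 = 0.004325 W
  P_total = P_R1 + P_R2 + P_R3 = 0.1471 W

Final answers:
1. V_2 = 12.06 V
2. I_R3 = 0.001471 A
3. P_R1 = 0.125 W
4. P_total = 0.1471 W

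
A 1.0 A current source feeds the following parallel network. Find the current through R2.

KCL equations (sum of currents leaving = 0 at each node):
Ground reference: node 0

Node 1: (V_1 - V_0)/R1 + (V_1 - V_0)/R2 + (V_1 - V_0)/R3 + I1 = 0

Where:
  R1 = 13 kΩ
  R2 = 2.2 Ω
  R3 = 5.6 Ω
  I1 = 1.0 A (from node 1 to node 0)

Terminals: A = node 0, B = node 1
All resistors sit directly between nodes 0 and 1, so they are in parallel and share one voltage V; the full source current 1 A splits among them.
1/R_par = 1/13000 + 1/2.2 + 1/5.6 = 0.6332 S  =>  R_par = 1.579 Ω
V = I × R_par = 1 × 1.579 = 1.579 V
I_R2 = V/R2 = 1.579/2.2 = 0.7179 A

Final answer: 0.7179 A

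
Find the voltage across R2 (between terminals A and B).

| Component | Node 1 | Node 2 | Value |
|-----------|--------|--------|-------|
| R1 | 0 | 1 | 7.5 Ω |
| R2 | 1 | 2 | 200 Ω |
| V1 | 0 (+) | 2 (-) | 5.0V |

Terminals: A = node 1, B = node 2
R1 and R2 are in series across V1 (node 0 → node 1 → node 2), and the output A–B is taken across R2, so this is a voltage divider.
Series current: I = V1/(R1 + R2) = 5/(7.5 + 200) = 5/207.5 = 0.0241 A
V_R2 = I × R2 = V1 × R2/(R1 + R2) = 5 × 200/207.5 = 4.819 V

Final answer: 4.819 V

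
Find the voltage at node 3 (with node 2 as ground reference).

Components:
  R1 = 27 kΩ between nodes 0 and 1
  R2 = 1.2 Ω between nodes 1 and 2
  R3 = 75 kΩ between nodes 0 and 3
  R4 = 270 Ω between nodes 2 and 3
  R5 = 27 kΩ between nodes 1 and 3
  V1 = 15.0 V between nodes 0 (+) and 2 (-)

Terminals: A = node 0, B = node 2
Nodal analysis, taking node 2 as the 0 V reference.
Source V1 fixes V_0 = 15 V.
KCL at each unknown node (sum of currents leaving = 0; resistances in Ω):
  Node 1: (V_1 - 15)/27000 + (V_1 - 0)/1.2 + (V_1 - V_3)/27000 = 0
  Node 3: (V_3 - 15)/75000 + (V_3 - 0)/270 + (V_3 - V_1)/27000 = 0
Collecting terms (coefficients in siemens):
  0.8334·V_1 - 0.00003704·V_3 = 0.0005556
  0.003754·V_3 - 0.00003704·V_1 = 0.0002
Determinant D = (0.8334)(0.003754) - (-0.00003704)(-0.00003704) = 0.003129
V_1 = [(0.0005556)(0.003754) - (-0.00003704)(0.0002)]/D = 0.000669 V
V_3 = [(0.8334)(0.0002) - (0.0005556)(-0.00003704)]/D = 0.05328 V
The requested potential is V_3 = 0.05328 V.

Final answer: V_3 = 0.05328 V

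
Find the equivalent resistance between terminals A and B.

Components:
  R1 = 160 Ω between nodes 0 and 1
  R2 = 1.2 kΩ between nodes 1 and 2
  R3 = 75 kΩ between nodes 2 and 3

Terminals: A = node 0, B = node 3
Reduce the network between node 0 (A) and node 3 (B) by series/parallel combination:
  Rs1 = R1 + R2 (series, joined only at node 1) = 160 + 1200 = 1360 Ω
  Rs2 = R3 + Rs1 (series, joined only at node 2) = 75000 + 1360 = 76360 Ω
R_eq = 76.36 kΩ

Final answer: 76.36 kΩ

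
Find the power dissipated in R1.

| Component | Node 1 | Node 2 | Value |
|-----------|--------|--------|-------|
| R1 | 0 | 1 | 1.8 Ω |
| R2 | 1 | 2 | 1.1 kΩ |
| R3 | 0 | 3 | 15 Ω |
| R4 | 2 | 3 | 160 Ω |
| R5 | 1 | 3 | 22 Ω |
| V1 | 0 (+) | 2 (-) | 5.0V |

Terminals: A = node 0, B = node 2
Nodal analysis, taking node 2 as the 0 V reference.
Source V1 fixes V_0 = 5 V.
KCL at each unknown node (sum of currents leaving = 0; resistances in Ω):
  Node 1: (V_1 - 5)/1.8 + (V_1 - 0)/1100 + (V_1 - V_3)/22 = 0
  Node 3: (V_3 - 5)/15 + (V_3 - 0)/160 + (V_3 - V_1)/22 = 0
Collecting terms (coefficients in siemens):
  0.6019·V_1 - 0.04545·V_3 = 2.778
  0.1184·V_3 - 0.04545·V_1 = 0.3333
Determinant D = (0.6019)(0.1184) - (-0.04545)(-0.04545) = 0.06918
V_1 = [(2.778)(0.1184) - (-0.04545)(0.3333)]/D = 4.972 V
V_3 = [(0.6019)(0.3333) - (2.778)(-0.04545)]/D = 4.725 V
I_R1 = (V_0 - V_1)/R1 = (5 - 4.972)/1.8 = 0.01573 A
P_R1 = I_R1² × R1 = (0.01573)² × 1.8 = 0.0004452 W

Final answer: 0.0004452 W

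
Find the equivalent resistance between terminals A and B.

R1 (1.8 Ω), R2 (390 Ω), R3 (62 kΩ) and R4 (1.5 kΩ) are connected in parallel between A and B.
Reduce the network between node 0 (A) and node 1 (B) by series/parallel combination:
  Rp1 = R1 ‖ R2 ‖ R3 ‖ R4 (parallel, all between nodes 0 and 1) = 1/(1/1.8 + 1/390 + 1/62000 + 1/1500) = 1.79 Ω
R_eq = 1.79 Ω

Final answer: 1.79 Ω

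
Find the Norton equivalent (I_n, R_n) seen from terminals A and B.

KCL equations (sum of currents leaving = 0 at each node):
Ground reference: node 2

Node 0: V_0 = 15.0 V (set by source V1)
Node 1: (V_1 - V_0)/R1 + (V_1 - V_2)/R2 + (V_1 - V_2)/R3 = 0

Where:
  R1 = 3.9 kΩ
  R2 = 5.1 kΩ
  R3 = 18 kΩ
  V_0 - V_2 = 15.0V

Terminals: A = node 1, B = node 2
Find the Thévenin equivalent first; then I_n = V_th/R_th and R_n = R_th.
Step 1 — V_th is the open-circuit voltage V_A - V_B (nothing connected across the terminals).
Nodal analysis, taking node 2 as the 0 V reference.
Source V1 fixes V_0 = 15 V.
KCL at each unknown node (sum of currents leaving = 0; resistances in Ω):
  Node 1: (V_1 - 15)/3900 + (V_1 - 0)/5100 + (V_1 - 0)/18000 = 0
Collecting terms: 0.000508 × V_1 = 0.003846  =>  V_1 = 7.571 V
V_th = V_1 - V_2 = 7.571 - 0 = 7.571 V
Step 2 — R_th: zero the source — replace V1 by a short circuit (node 2 merges into node 0) — and find the resistance seen between A (node 1) and B (node 0).
Reduce the network between node 1 (A) and node 0 (B) by series/parallel combination:
  Rp1 = R1 ‖ R2 ‖ R3 (parallel, all between nodes 0 and 1) = 1/(1/3900 + 1/5100 + 1/18000) = 1968 Ω
R_th = 1.968 kΩ
I_n = V_th/R_th = 7.571/1968 = 0.003846 A, and R_n = R_th = 1.968 kΩ

Final answer: I_n = 0.003846 A, R_n = 1.968 kΩ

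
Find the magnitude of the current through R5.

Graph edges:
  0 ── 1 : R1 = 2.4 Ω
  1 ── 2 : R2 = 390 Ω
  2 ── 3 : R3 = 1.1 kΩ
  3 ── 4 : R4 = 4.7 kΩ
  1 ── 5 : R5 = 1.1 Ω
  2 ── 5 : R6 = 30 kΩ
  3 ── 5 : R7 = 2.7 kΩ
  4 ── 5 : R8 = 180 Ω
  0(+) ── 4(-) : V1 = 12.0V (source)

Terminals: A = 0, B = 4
Nodal analysis, taking node 4 as the 0 V reference.
Source V1 fixes V_0 = 12 V.
KCL at each unknown node (sum of currents leaving = 0; resistances in Ω):
  Node 1: (V_1 - 12)/2.4 + (V_1 - V_2)/390 + (V_1 - V_5)/1.1 = 0
  Node 2: (V_2 - V_1)/390 + (V_2 - V_3)/1100 + (V_2 - V_5)/30000 = 0
  Node 3: (V_3 - V_2)/1100 + (V_3 - 0)/4700 + (V_3 - V_5)/2700 = 0
  Node 5: (V_5 - V_1)/1.1 + (V_5 - V_2)/30000 + (V_5 - V_3)/2700 + (V_5 - 0)/180 = 0
Collecting terms (coefficients in siemens):
  1.328·V_1 - 0.002564·V_2 - 0.9091·V_5 = 5
  0.003507·V_2 - 0.002564·V_1 - 0.0009091·V_3 - 0.00003333·V_5 = 0
  0.001492·V_3 - 0.0009091·V_2 - 0.0003704·V_5 = 0
  0.9151·V_5 - 0.9091·V_1 - 0.00003333·V_2 - 0.0003704·V_3 = 0
Solving these 4 simultaneous equations (Gaussian elimination) gives:
  V_1 = 11.84 V, V_2 = 11.31 V, V_3 = 9.812 V, V_5 = 11.77 V
I_R5 = (V_1 - V_5)/R5 = (11.84 - 11.77)/1.1 = 0.0661 A
|I_R5| = 0.0661 A

Final answer: |I_R5| = 0.0661 A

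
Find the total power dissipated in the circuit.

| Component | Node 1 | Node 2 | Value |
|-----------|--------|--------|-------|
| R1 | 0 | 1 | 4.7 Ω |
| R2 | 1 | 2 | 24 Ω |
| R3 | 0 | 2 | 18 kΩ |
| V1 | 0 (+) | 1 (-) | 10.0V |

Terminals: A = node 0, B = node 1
Nodal analysis, taking node 1 as the 0 V reference.
Source V1 fixes V_0 = 10 V.
KCL at each unknown node (sum of currents leaving = 0; resistances in Ω):
  Node 2: (V_2 - 0)/24 + (V_2 - 10)/18000 = 0
Collecting terms: 0.04172 × V_2 = 0.0005556  =>  V_2 = 0.01332 V
Power in each resistor, P = (ΔV)²/R:
  P_R1 = (10 - 0)²/4.7 = 21.28 W
  P_R2 = (0 - 0.01332)²/24 = 0.000007388 W
  P_R3 = (10 - 0.01332)²/18000 = 0.005541 W
P_total = P_R1 + P_R2 + P_R3 = 21.28 W

Final answer: 21.28 W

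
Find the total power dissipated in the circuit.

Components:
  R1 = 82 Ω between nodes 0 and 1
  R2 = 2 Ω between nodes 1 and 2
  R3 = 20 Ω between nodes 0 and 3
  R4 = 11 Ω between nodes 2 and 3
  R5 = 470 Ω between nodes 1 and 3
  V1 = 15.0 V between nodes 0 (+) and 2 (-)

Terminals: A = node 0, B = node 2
Nodal analysis, taking node 2 as the 0 V reference.
Source V1 fixes V_0 = 15 V.
KCL at each unknown node (sum of currents leaving = 0; resistances in Ω):
  Node 1: (V_1 - 15)/82 + (V_1 - 0)/2 + (V_1 - V_3)/470 = 0
  Node 3: (V_3 - 15)/20 + (V_3 - 0)/11 + (V_3 - V_1)/470 = 0
Collecting terms (coefficients in siemens):
  0.5143·V_1 - 0.002128·V_3 = 0.1829
  0.143·V_3 - 0.002128·V_1 = 0.75
Determinant D = (0.5143)(0.143) - (-0.002128)(-0.002128) = 0.07356
V_1 = [(0.1829)(0.143) - (-0.002128)(0.75)]/D = 0.3774 V
V_3 = [(0.5143)(0.75) - (0.1829)(-0.002128)]/D = 5.249 V
Power in each resistor, P = (ΔV)²/R:
  P_R1 = (15 - 0.3774)²/82 = 2.608 W
  P_R2 = (0.3774 - 0)²/2 = 0.07121 W
  P_R3 = (15 - 5.249)²/20 = 4.754 W
  P_R4 = (0 - 5.249)²/11 = 2.505 W
  P_R5 = (0.3774 - 5.249)²/470 = 0.0505 W
P_total = P_R1 + P_R2 + P_R3 + P_R4 + P_R5 = 9.988 W

Final answer: 9.988 W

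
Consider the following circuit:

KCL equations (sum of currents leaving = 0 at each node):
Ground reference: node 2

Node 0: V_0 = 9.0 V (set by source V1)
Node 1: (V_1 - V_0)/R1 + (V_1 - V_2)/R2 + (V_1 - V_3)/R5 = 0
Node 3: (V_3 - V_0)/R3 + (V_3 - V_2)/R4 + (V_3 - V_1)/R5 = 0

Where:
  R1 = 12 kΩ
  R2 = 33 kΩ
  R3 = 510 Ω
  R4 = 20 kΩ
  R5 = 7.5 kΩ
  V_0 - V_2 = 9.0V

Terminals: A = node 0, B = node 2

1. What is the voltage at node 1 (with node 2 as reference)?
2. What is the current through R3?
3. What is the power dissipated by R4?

Nodal analysis, taking node 2 as the 0 V reference.
Source V1 fixes V_0 = 9 V.
KCL at each unknown node (sum of currents leaving = 0; resistances in Ω):
  Node 1: (V_1 - 9)/12000 + (V_1 - 0)/33000 + (V_1 - V_3)/7500 = 0
  Node 3: (V_3 - 9)/510 + (V_3 - 0)/20000 + (V_3 - V_1)/7500 = 0
Collecting terms (coefficients in siemens):
  0.000247·V_1 - 0.0001333·V_3 = 0.00075
  0.002144·V_3 - 0.0001333·V_1 = 0.01765
Determinant D = (0.000247)(0.002144) - (-0.0001333)(-0.0001333) = 0.0000005118
V_1 = [(0.00075)(0.002144) - (-0.0001333)(0.01765)]/D = 7.74 V
V_3 = [(0.000247)(0.01765) - (0.00075)(-0.0001333)]/D = 8.712 V
Part 1:
  Read off the nodal solution: V_1 = 7.74 V
Part 2:
  I_R3 = (V_0 - V_3)/R3 = (9 - 8.712)/510 = 0.0005651 A
  Magnitude: I_R3 = 0.0005651 A
Part 3:
  I_R4 = (V_2 - V_3)/R4 = (0 - 8.712)/20000 = -0.0004356 A
  P_R4 = I_R4² × R4 = (-0.0004356)² × 20000 = 0.003795 W

Final answers:
1. V_1 = 7.74 V
2. I_R3 = 0.0005651 A
3. P_R4 = 0.003795 W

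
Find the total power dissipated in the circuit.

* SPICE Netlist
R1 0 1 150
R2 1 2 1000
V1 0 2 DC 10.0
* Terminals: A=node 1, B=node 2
Nodal analysis, taking node 2 as the 0 V reference.
Source V1 fixes V_0 = 10 V.
KCL at each unknown node (sum of currents leaving = 0; resistances in Ω):
  Node 1: (V_1 - 10)/150 + (V_1 - 0)/1000 = 0
Collecting terms: 0.007667 × V_1 = 0.06667  =>  V_1 = 8.696 V
Power in each resistor, P = (ΔV)²/R:
  P_R1 = (10 - 8.696)²/150 = 0.01134 W
  P_R2 = (8.696 - 0)²/1000 = 0.07561 W
P_total = P_R1 + P_R2 = 0.08696 W

Final answer: 0.08696 W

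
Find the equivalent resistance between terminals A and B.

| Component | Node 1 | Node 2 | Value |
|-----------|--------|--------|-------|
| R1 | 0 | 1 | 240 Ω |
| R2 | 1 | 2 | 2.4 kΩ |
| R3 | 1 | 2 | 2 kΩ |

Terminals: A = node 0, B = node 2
Reduce the network between node 0 (A) and node 2 (B) by series/parallel combination:
  Rp1 = R2 ‖ R3 (parallel, both between nodes 1 and 2) = 1/(1/2400 + 1/2000) = 1091 Ω
  Rs1 = R1 + Rp1 (series, joined only at node 1) = 240 + 1091 = 1331 Ω
R_eq = 1.331 kΩ

Final answer: 1.331 kΩ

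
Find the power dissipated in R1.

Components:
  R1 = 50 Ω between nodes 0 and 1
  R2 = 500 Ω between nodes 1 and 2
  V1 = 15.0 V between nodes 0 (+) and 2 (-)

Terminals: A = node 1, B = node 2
Nodal analysis, taking node 2 as the 0 V reference.
Source V1 fixes V_0 = 15 V.
KCL at each unknown node (sum of currents leaving = 0; resistances in Ω):
  Node 1: (V_1 - 15)/50 + (V_1 - 0)/500 = 0
Collecting terms: 0.022 × V_1 = 0.3  =>  V_1 = 13.64 V
I_R1 = (V_0 - V_1)/R1 = (15 - 13.64)/50 = 0.02727 A
P_R1 = I_R1² × R1 = (0.02727)² × 50 = 0.03719 W

Final answer: 0.03719 W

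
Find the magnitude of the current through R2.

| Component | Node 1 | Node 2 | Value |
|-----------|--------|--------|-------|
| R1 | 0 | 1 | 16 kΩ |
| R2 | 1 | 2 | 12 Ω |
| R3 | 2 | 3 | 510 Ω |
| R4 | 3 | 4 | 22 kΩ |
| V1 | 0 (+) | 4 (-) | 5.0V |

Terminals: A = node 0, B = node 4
Nodal analysis, taking node 4 as the 0 V reference.
Source V1 fixes V_0 = 5 V.
KCL at each unknown node (sum of currents leaving = 0; resistances in Ω):
  Node 1: (V_1 - 5)/16000 + (V_1 - V_2)/12 = 0
  Node 2: (V_2 - V_1)/12 + (V_2 - V_3)/510 = 0
  Node 3: (V_3 - V_2)/510 + (V_3 - 0)/22000 = 0
Collecting terms (coefficients in siemens):
  0.0834·V_1 - 0.08333·V_2 = 0.0003125
  0.08529·V_2 - 0.08333·V_1 - 0.001961·V_3 = 0
  0.002006·V_3 - 0.001961·V_2 = 0
Solving these 3 simultaneous equations (Gaussian elimination) gives:
  V_1 = 2.923 V, V_2 = 2.922 V, V_3 = 2.856 V
I_R2 = (V_1 - V_2)/R2 = (2.923 - 2.922)/12 = 0.0001298 A
|I_R2| = 0.0001298 A

Final answer: |I_R2| = 0.0001298 A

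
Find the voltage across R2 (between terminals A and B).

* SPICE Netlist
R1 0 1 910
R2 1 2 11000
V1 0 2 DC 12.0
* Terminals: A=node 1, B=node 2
R1 and R2 are in series across V1 (node 0 → node 1 → node 2), and the output A–B is taken across R2, so this is a voltage divider.
Series current: I = V1/(R1 + R2) = 12/(910 + 11000) = 12/11910 = 0.001008 A
V_R2 = I × R2 = V1 × R2/(R1 + R2) = 12 × 11000/11910 = 11.08 V

Final answer: 11.08 V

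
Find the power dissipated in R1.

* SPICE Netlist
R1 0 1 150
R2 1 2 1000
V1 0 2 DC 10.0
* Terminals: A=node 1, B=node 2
Nodal analysis, taking node 2 as the 0 V reference.
Source V1 fixes V_0 = 10 V.
KCL at each unknown node (sum of currents leaving = 0; resistances in Ω):
  Node 1: (V_1 - 10)/150 + (V_1 - 0)/1000 = 0
Collecting terms: 0.007667 × V_1 = 0.06667  =>  V_1 = 8.696 V
I_R1 = (V_0 - V_1)/R1 = (10 - 8.696)/150 = 0.008696 A
P_R1 = I_R1² × R1 = (0.008696)² × 150 = 0.01134 W

Final answer: 0.01134 W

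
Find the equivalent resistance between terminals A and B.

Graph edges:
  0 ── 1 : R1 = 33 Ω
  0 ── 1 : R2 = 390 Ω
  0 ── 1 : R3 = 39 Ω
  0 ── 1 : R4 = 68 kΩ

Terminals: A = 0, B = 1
Reduce the network between node 0 (A) and node 1 (B) by series/parallel combination:
  Rp1 = R1 ‖ R2 ‖ R3 ‖ R4 (parallel, all between nodes 0 and 1) = 1/(1/33 + 1/390 + 1/39 + 1/68000) = 17.09 Ω
R_eq = 17.09 Ω

Final answer: 17.09 Ω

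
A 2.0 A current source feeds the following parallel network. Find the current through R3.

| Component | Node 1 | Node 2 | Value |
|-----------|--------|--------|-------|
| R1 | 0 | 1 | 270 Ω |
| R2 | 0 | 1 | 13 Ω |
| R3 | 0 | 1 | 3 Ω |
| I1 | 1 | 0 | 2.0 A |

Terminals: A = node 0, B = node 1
All resistors sit directly between nodes 0 and 1, so they are in parallel and share one voltage V; the full source current 2 A splits among them.
1/R_par = 1/270 + 1/13 + 1/3 = 0.414 S  =>  R_par = 2.416 Ω
V = I × R_par = 2 × 2.416 = 4.831 V
I_R3 = V/R3 = 4.831/3 = 1.61 A

Final answer: 1.61 A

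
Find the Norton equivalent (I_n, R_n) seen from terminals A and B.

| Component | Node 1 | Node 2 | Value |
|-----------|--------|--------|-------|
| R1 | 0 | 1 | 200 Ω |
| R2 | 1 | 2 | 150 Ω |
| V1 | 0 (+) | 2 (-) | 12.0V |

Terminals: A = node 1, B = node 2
Find the Thévenin equivalent first; then I_n = V_th/R_th and R_n = R_th.
Step 1 — V_th is the open-circuit voltage V_A - V_B (nothing connected across the terminals).
Nodal analysis, taking node 2 as the 0 V reference.
Source V1 fixes V_0 = 12 V.
KCL at each unknown node (sum of currents leaving = 0; resistances in Ω):
  Node 1: (V_1 - 12)/200 + (V_1 - 0)/150 = 0
Collecting terms: 0.01167 × V_1 = 0.06  =>  V_1 = 5.143 V
V_th = V_1 - V_2 = 5.143 - 0 = 5.143 V
Step 2 — R_th: zero the source — replace V1 by a short circuit (node 2 merges into node 0) — and find the resistance seen between A (node 1) and B (node 0).
Reduce the network between node 1 (A) and node 0 (B) by series/parallel combination:
  Rp1 = R1 ‖ R2 (parallel, both between nodes 0 and 1) = 1/(1/200 + 1/150) = 85.71 Ω
R_th = 85.71 Ω
I_n = V_th/R_th = 5.143/85.71 = 0.06 A, and R_n = R_th = 85.71 Ω

Final answer: I_n = 0.06 A, R_n = 85.71 Ω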